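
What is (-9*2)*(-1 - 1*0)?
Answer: 18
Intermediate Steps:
(-9*2)*(-1 - 1*0) = -18*(-1 + 0) = -18*(-1) = 18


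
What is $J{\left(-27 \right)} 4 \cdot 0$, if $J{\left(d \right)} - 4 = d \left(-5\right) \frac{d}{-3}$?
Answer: $0$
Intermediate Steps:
$J{\left(d \right)} = 4 + \frac{5 d^{2}}{3}$ ($J{\left(d \right)} = 4 + d \left(-5\right) \frac{d}{-3} = 4 + - 5 d d \left(- \frac{1}{3}\right) = 4 + - 5 d \left(- \frac{d}{3}\right) = 4 + \frac{5 d^{2}}{3}$)
$J{\left(-27 \right)} 4 \cdot 0 = \left(4 + \frac{5 \left(-27\right)^{2}}{3}\right) 4 \cdot 0 = \left(4 + \frac{5}{3} \cdot 729\right) 0 = \left(4 + 1215\right) 0 = 1219 \cdot 0 = 0$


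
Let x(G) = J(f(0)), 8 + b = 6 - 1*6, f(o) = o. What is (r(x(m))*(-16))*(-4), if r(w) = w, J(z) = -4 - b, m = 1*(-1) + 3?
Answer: 256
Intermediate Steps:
b = -8 (b = -8 + (6 - 1*6) = -8 + (6 - 6) = -8 + 0 = -8)
m = 2 (m = -1 + 3 = 2)
J(z) = 4 (J(z) = -4 - 1*(-8) = -4 + 8 = 4)
x(G) = 4
(r(x(m))*(-16))*(-4) = (4*(-16))*(-4) = -64*(-4) = 256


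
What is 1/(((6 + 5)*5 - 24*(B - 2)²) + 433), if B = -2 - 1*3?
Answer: -1/688 ≈ -0.0014535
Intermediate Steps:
B = -5 (B = -2 - 3 = -5)
1/(((6 + 5)*5 - 24*(B - 2)²) + 433) = 1/(((6 + 5)*5 - 24*(-5 - 2)²) + 433) = 1/((11*5 - 24*(-7)²) + 433) = 1/((55 - 24*49) + 433) = 1/((55 - 1176) + 433) = 1/(-1121 + 433) = 1/(-688) = -1/688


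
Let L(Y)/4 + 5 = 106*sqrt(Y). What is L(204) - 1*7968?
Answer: -7988 + 848*sqrt(51) ≈ -1932.1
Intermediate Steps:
L(Y) = -20 + 424*sqrt(Y) (L(Y) = -20 + 4*(106*sqrt(Y)) = -20 + 424*sqrt(Y))
L(204) - 1*7968 = (-20 + 424*sqrt(204)) - 1*7968 = (-20 + 424*(2*sqrt(51))) - 7968 = (-20 + 848*sqrt(51)) - 7968 = -7988 + 848*sqrt(51)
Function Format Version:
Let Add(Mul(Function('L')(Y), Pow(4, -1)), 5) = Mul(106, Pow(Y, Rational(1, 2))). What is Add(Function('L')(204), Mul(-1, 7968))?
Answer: Add(-7988, Mul(848, Pow(51, Rational(1, 2)))) ≈ -1932.1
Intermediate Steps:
Function('L')(Y) = Add(-20, Mul(424, Pow(Y, Rational(1, 2)))) (Function('L')(Y) = Add(-20, Mul(4, Mul(106, Pow(Y, Rational(1, 2))))) = Add(-20, Mul(424, Pow(Y, Rational(1, 2)))))
Add(Function('L')(204), Mul(-1, 7968)) = Add(Add(-20, Mul(424, Pow(204, Rational(1, 2)))), Mul(-1, 7968)) = Add(Add(-20, Mul(424, Mul(2, Pow(51, Rational(1, 2))))), -7968) = Add(Add(-20, Mul(848, Pow(51, Rational(1, 2)))), -7968) = Add(-7988, Mul(848, Pow(51, Rational(1, 2))))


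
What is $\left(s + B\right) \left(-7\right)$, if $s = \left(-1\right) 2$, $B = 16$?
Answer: $-98$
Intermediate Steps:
$s = -2$
$\left(s + B\right) \left(-7\right) = \left(-2 + 16\right) \left(-7\right) = 14 \left(-7\right) = -98$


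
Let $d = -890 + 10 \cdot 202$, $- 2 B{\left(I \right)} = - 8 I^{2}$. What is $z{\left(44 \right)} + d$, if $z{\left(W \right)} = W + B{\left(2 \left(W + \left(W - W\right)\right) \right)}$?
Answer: $32150$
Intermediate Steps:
$B{\left(I \right)} = 4 I^{2}$ ($B{\left(I \right)} = - \frac{\left(-8\right) I^{2}}{2} = 4 I^{2}$)
$z{\left(W \right)} = W + 16 W^{2}$ ($z{\left(W \right)} = W + 4 \left(2 \left(W + \left(W - W\right)\right)\right)^{2} = W + 4 \left(2 \left(W + 0\right)\right)^{2} = W + 4 \left(2 W\right)^{2} = W + 4 \cdot 4 W^{2} = W + 16 W^{2}$)
$d = 1130$ ($d = -890 + 2020 = 1130$)
$z{\left(44 \right)} + d = 44 \left(1 + 16 \cdot 44\right) + 1130 = 44 \left(1 + 704\right) + 1130 = 44 \cdot 705 + 1130 = 31020 + 1130 = 32150$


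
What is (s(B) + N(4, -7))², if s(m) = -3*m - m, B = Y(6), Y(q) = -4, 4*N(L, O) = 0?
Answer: 256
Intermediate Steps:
N(L, O) = 0 (N(L, O) = (¼)*0 = 0)
B = -4
s(m) = -4*m
(s(B) + N(4, -7))² = (-4*(-4) + 0)² = (16 + 0)² = 16² = 256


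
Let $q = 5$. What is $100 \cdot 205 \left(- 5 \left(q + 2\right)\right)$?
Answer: $-717500$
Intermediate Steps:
$100 \cdot 205 \left(- 5 \left(q + 2\right)\right) = 100 \cdot 205 \left(- 5 \left(5 + 2\right)\right) = 20500 \left(\left(-5\right) 7\right) = 20500 \left(-35\right) = -717500$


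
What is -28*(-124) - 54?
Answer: 3418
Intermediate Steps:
-28*(-124) - 54 = 3472 - 54 = 3418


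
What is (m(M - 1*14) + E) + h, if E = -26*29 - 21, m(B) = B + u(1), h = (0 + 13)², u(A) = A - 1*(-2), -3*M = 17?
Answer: -1868/3 ≈ -622.67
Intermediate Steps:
M = -17/3 (M = -⅓*17 = -17/3 ≈ -5.6667)
u(A) = 2 + A (u(A) = A + 2 = 2 + A)
h = 169 (h = 13² = 169)
m(B) = 3 + B (m(B) = B + (2 + 1) = B + 3 = 3 + B)
E = -775 (E = -754 - 21 = -775)
(m(M - 1*14) + E) + h = ((3 + (-17/3 - 1*14)) - 775) + 169 = ((3 + (-17/3 - 14)) - 775) + 169 = ((3 - 59/3) - 775) + 169 = (-50/3 - 775) + 169 = -2375/3 + 169 = -1868/3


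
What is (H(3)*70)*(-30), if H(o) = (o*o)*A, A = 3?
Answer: -56700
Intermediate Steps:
H(o) = 3*o² (H(o) = (o*o)*3 = o²*3 = 3*o²)
(H(3)*70)*(-30) = ((3*3²)*70)*(-30) = ((3*9)*70)*(-30) = (27*70)*(-30) = 1890*(-30) = -56700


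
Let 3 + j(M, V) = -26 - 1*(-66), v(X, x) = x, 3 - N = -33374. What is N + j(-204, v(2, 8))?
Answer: 33414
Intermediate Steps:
N = 33377 (N = 3 - 1*(-33374) = 3 + 33374 = 33377)
j(M, V) = 37 (j(M, V) = -3 + (-26 - 1*(-66)) = -3 + (-26 + 66) = -3 + 40 = 37)
N + j(-204, v(2, 8)) = 33377 + 37 = 33414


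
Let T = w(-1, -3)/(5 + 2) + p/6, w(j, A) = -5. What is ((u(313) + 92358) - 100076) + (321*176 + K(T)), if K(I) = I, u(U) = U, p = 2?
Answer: 1030903/21 ≈ 49091.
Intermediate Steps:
T = -8/21 (T = -5/(5 + 2) + 2/6 = -5/7 + 2*(1/6) = -5*1/7 + 1/3 = -5/7 + 1/3 = -8/21 ≈ -0.38095)
((u(313) + 92358) - 100076) + (321*176 + K(T)) = ((313 + 92358) - 100076) + (321*176 - 8/21) = (92671 - 100076) + (56496 - 8/21) = -7405 + 1186408/21 = 1030903/21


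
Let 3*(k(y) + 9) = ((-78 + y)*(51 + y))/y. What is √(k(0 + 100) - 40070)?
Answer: I*√36061134/30 ≈ 200.17*I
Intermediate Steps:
k(y) = -9 + (-78 + y)*(51 + y)/(3*y) (k(y) = -9 + (((-78 + y)*(51 + y))/y)/3 = -9 + ((-78 + y)*(51 + y)/y)/3 = -9 + (-78 + y)*(51 + y)/(3*y))
√(k(0 + 100) - 40070) = √((-18 - 1326/(0 + 100) + (0 + 100)/3) - 40070) = √((-18 - 1326/100 + (⅓)*100) - 40070) = √((-18 - 1326*1/100 + 100/3) - 40070) = √((-18 - 663/50 + 100/3) - 40070) = √(311/150 - 40070) = √(-6010189/150) = I*√36061134/30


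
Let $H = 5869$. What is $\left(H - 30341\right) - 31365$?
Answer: $-55837$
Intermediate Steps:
$\left(H - 30341\right) - 31365 = \left(5869 - 30341\right) - 31365 = -24472 - 31365 = -55837$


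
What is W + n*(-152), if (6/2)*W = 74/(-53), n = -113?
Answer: 2730910/159 ≈ 17176.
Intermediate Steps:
W = -74/159 (W = (74/(-53))/3 = (74*(-1/53))/3 = (⅓)*(-74/53) = -74/159 ≈ -0.46541)
W + n*(-152) = -74/159 - 113*(-152) = -74/159 + 17176 = 2730910/159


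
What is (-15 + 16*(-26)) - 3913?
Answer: -4344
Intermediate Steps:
(-15 + 16*(-26)) - 3913 = (-15 - 416) - 3913 = -431 - 3913 = -4344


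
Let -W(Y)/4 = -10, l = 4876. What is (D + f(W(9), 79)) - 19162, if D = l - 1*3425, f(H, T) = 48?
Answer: -17663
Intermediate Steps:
W(Y) = 40 (W(Y) = -4*(-10) = 40)
D = 1451 (D = 4876 - 1*3425 = 4876 - 3425 = 1451)
(D + f(W(9), 79)) - 19162 = (1451 + 48) - 19162 = 1499 - 19162 = -17663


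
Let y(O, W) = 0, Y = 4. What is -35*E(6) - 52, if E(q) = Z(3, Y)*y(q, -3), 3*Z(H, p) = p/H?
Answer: -52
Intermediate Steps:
Z(H, p) = p/(3*H) (Z(H, p) = (p/H)/3 = p/(3*H))
E(q) = 0 (E(q) = ((⅓)*4/3)*0 = ((⅓)*4*(⅓))*0 = (4/9)*0 = 0)
-35*E(6) - 52 = -35*0 - 52 = 0 - 52 = -52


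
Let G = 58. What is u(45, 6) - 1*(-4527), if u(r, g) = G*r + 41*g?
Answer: 7383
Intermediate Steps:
u(r, g) = 41*g + 58*r (u(r, g) = 58*r + 41*g = 41*g + 58*r)
u(45, 6) - 1*(-4527) = (41*6 + 58*45) - 1*(-4527) = (246 + 2610) + 4527 = 2856 + 4527 = 7383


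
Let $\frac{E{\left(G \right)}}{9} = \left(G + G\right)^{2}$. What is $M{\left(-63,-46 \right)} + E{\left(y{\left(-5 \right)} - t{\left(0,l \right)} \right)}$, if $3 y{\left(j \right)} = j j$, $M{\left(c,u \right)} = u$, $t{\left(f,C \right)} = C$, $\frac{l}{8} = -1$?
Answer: $9558$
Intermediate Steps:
$l = -8$ ($l = 8 \left(-1\right) = -8$)
$y{\left(j \right)} = \frac{j^{2}}{3}$ ($y{\left(j \right)} = \frac{j j}{3} = \frac{j^{2}}{3}$)
$E{\left(G \right)} = 36 G^{2}$ ($E{\left(G \right)} = 9 \left(G + G\right)^{2} = 9 \left(2 G\right)^{2} = 9 \cdot 4 G^{2} = 36 G^{2}$)
$M{\left(-63,-46 \right)} + E{\left(y{\left(-5 \right)} - t{\left(0,l \right)} \right)} = -46 + 36 \left(\frac{\left(-5\right)^{2}}{3} - -8\right)^{2} = -46 + 36 \left(\frac{1}{3} \cdot 25 + 8\right)^{2} = -46 + 36 \left(\frac{25}{3} + 8\right)^{2} = -46 + 36 \left(\frac{49}{3}\right)^{2} = -46 + 36 \cdot \frac{2401}{9} = -46 + 9604 = 9558$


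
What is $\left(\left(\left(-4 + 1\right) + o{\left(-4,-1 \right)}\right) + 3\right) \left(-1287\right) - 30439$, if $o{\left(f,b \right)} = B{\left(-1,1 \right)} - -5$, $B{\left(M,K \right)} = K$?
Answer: $-38161$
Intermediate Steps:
$o{\left(f,b \right)} = 6$ ($o{\left(f,b \right)} = 1 - -5 = 1 + 5 = 6$)
$\left(\left(\left(-4 + 1\right) + o{\left(-4,-1 \right)}\right) + 3\right) \left(-1287\right) - 30439 = \left(\left(\left(-4 + 1\right) + 6\right) + 3\right) \left(-1287\right) - 30439 = \left(\left(-3 + 6\right) + 3\right) \left(-1287\right) - 30439 = \left(3 + 3\right) \left(-1287\right) - 30439 = 6 \left(-1287\right) - 30439 = -7722 - 30439 = -38161$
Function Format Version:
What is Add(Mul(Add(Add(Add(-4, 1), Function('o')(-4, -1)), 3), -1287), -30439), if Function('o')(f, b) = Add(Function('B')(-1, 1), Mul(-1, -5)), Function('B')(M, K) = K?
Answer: -38161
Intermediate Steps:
Function('o')(f, b) = 6 (Function('o')(f, b) = Add(1, Mul(-1, -5)) = Add(1, 5) = 6)
Add(Mul(Add(Add(Add(-4, 1), Function('o')(-4, -1)), 3), -1287), -30439) = Add(Mul(Add(Add(Add(-4, 1), 6), 3), -1287), -30439) = Add(Mul(Add(Add(-3, 6), 3), -1287), -30439) = Add(Mul(Add(3, 3), -1287), -30439) = Add(Mul(6, -1287), -30439) = Add(-7722, -30439) = -38161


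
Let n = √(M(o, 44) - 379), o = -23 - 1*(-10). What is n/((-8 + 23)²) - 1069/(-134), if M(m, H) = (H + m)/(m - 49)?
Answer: 1069/134 + I*√1518/450 ≈ 7.9776 + 0.086581*I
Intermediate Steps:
o = -13 (o = -23 + 10 = -13)
M(m, H) = (H + m)/(-49 + m)
n = I*√1518/2 (n = √((44 - 13)/(-49 - 13) - 379) = √(31/(-62) - 379) = √(-1/62*31 - 379) = √(-½ - 379) = √(-759/2) = I*√1518/2 ≈ 19.481*I)
n/((-8 + 23)²) - 1069/(-134) = (I*√1518/2)/((-8 + 23)²) - 1069/(-134) = (I*√1518/2)/(15²) - 1069*(-1/134) = (I*√1518/2)/225 + 1069/134 = (I*√1518/2)*(1/225) + 1069/134 = I*√1518/450 + 1069/134 = 1069/134 + I*√1518/450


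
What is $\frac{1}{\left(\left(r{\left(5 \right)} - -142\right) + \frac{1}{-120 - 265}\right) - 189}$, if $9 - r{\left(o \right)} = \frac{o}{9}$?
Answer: $- \frac{3465}{133604} \approx -0.025935$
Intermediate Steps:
$r{\left(o \right)} = 9 - \frac{o}{9}$
$\frac{1}{\left(\left(r{\left(5 \right)} - -142\right) + \frac{1}{-120 - 265}\right) - 189} = \frac{1}{\left(\left(\left(9 - \frac{5}{9}\right) - -142\right) + \frac{1}{-120 - 265}\right) - 189} = \frac{1}{\left(\left(\left(9 - \frac{5}{9}\right) + 142\right) + \frac{1}{-385}\right) - 189} = \frac{1}{\left(\left(\frac{76}{9} + 142\right) - \frac{1}{385}\right) - 189} = \frac{1}{\left(\frac{1354}{9} - \frac{1}{385}\right) - 189} = \frac{1}{\frac{521281}{3465} - 189} = \frac{1}{- \frac{133604}{3465}} = - \frac{3465}{133604}$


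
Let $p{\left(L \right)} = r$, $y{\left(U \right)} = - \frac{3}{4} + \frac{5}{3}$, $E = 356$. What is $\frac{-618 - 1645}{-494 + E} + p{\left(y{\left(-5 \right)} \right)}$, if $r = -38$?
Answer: $- \frac{2981}{138} \approx -21.601$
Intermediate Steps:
$y{\left(U \right)} = \frac{11}{12}$ ($y{\left(U \right)} = \left(-3\right) \frac{1}{4} + 5 \cdot \frac{1}{3} = - \frac{3}{4} + \frac{5}{3} = \frac{11}{12}$)
$p{\left(L \right)} = -38$
$\frac{-618 - 1645}{-494 + E} + p{\left(y{\left(-5 \right)} \right)} = \frac{-618 - 1645}{-494 + 356} - 38 = - \frac{2263}{-138} - 38 = \left(-2263\right) \left(- \frac{1}{138}\right) - 38 = \frac{2263}{138} - 38 = - \frac{2981}{138}$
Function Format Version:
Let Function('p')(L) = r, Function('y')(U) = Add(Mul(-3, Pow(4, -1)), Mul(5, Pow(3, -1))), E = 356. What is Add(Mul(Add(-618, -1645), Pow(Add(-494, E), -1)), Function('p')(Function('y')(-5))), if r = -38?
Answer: Rational(-2981, 138) ≈ -21.601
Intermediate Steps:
Function('y')(U) = Rational(11, 12) (Function('y')(U) = Add(Mul(-3, Rational(1, 4)), Mul(5, Rational(1, 3))) = Add(Rational(-3, 4), Rational(5, 3)) = Rational(11, 12))
Function('p')(L) = -38
Add(Mul(Add(-618, -1645), Pow(Add(-494, E), -1)), Function('p')(Function('y')(-5))) = Add(Mul(Add(-618, -1645), Pow(Add(-494, 356), -1)), -38) = Add(Mul(-2263, Pow(-138, -1)), -38) = Add(Mul(-2263, Rational(-1, 138)), -38) = Add(Rational(2263, 138), -38) = Rational(-2981, 138)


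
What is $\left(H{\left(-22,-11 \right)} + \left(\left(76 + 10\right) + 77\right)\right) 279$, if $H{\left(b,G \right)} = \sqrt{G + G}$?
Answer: $45477 + 279 i \sqrt{22} \approx 45477.0 + 1308.6 i$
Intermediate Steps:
$H{\left(b,G \right)} = \sqrt{2} \sqrt{G}$ ($H{\left(b,G \right)} = \sqrt{2 G} = \sqrt{2} \sqrt{G}$)
$\left(H{\left(-22,-11 \right)} + \left(\left(76 + 10\right) + 77\right)\right) 279 = \left(\sqrt{2} \sqrt{-11} + \left(\left(76 + 10\right) + 77\right)\right) 279 = \left(\sqrt{2} i \sqrt{11} + \left(86 + 77\right)\right) 279 = \left(i \sqrt{22} + 163\right) 279 = \left(163 + i \sqrt{22}\right) 279 = 45477 + 279 i \sqrt{22}$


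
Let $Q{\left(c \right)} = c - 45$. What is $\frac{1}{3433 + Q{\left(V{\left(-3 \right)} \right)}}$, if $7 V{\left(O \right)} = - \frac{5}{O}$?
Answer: $\frac{21}{71153} \approx 0.00029514$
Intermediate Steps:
$V{\left(O \right)} = - \frac{5}{7 O}$ ($V{\left(O \right)} = \frac{\left(-5\right) \frac{1}{O}}{7} = - \frac{5}{7 O}$)
$Q{\left(c \right)} = -45 + c$
$\frac{1}{3433 + Q{\left(V{\left(-3 \right)} \right)}} = \frac{1}{3433 - \left(45 + \frac{5}{7 \left(-3\right)}\right)} = \frac{1}{3433 - \frac{940}{21}} = \frac{1}{\frac{71153}{21}} = \frac{21}{71153}$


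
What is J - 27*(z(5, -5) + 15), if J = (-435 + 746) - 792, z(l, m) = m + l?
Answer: -886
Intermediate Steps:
z(l, m) = l + m
J = -481 (J = 311 - 792 = -481)
J - 27*(z(5, -5) + 15) = -481 - 27*((5 - 5) + 15) = -481 - 27*(0 + 15) = -481 - 27*15 = -481 - 1*405 = -481 - 405 = -886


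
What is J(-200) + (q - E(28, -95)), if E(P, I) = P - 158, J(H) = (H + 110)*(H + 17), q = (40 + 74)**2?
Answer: 29596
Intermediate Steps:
q = 12996 (q = 114**2 = 12996)
J(H) = (17 + H)*(110 + H) (J(H) = (110 + H)*(17 + H) = (17 + H)*(110 + H))
E(P, I) = -158 + P
J(-200) + (q - E(28, -95)) = (1870 + (-200)**2 + 127*(-200)) + (12996 - (-158 + 28)) = (1870 + 40000 - 25400) + (12996 - 1*(-130)) = 16470 + (12996 + 130) = 16470 + 13126 = 29596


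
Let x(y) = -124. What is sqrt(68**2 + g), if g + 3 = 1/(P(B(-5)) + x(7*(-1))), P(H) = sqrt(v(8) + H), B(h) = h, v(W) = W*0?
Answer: sqrt((573003 - 4621*I*sqrt(5))/(124 - I*sqrt(5))) ≈ 67.978 - 0.e-6*I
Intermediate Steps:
v(W) = 0
P(H) = sqrt(H) (P(H) = sqrt(0 + H) = sqrt(H))
g = -3 + 1/(-124 + I*sqrt(5)) (g = -3 + 1/(sqrt(-5) - 124) = -3 + 1/(I*sqrt(5) - 124) = -3 + 1/(-124 + I*sqrt(5)) ≈ -3.0081 - 0.00014538*I)
sqrt(68**2 + g) = sqrt(68**2 + (-46267/15381 - I*sqrt(5)/15381)) = sqrt(4624 + (-46267/15381 - I*sqrt(5)/15381)) = sqrt(71075477/15381 - I*sqrt(5)/15381)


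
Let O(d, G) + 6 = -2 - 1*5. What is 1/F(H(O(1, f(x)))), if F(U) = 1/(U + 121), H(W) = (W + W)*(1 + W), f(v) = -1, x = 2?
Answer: 433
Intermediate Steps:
O(d, G) = -13 (O(d, G) = -6 + (-2 - 1*5) = -6 + (-2 - 5) = -6 - 7 = -13)
H(W) = 2*W*(1 + W) (H(W) = (2*W)*(1 + W) = 2*W*(1 + W))
F(U) = 1/(121 + U)
1/F(H(O(1, f(x)))) = 1/(1/(121 + 2*(-13)*(1 - 13))) = 1/(1/(121 + 2*(-13)*(-12))) = 1/(1/(121 + 312)) = 1/(1/433) = 433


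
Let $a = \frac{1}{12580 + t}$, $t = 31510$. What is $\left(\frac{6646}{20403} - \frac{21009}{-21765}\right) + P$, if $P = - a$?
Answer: $\frac{1685080839349}{1305273559770} \approx 1.291$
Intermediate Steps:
$a = \frac{1}{44090}$ ($a = \frac{1}{12580 + 31510} = \frac{1}{44090} \approx 2.2681 \cdot 10^{-5}$)
$P = - \frac{1}{44090}$ ($P = \left(-1\right) \frac{1}{44090} = - \frac{1}{44090} \approx -2.2681 \cdot 10^{-5}$)
$\left(\frac{6646}{20403} - \frac{21009}{-21765}\right) + P = \left(\frac{6646}{20403} - \frac{21009}{-21765}\right) - \frac{1}{44090} = \left(6646 \cdot \frac{1}{20403} - - \frac{7003}{7255}\right) - \frac{1}{44090} = \left(\frac{6646}{20403} + \frac{7003}{7255}\right) - \frac{1}{44090} = \frac{191098939}{148023765} - \frac{1}{44090} = \frac{1685080839349}{1305273559770}$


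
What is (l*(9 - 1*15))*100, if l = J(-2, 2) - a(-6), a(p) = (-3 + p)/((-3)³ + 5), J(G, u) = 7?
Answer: -43500/11 ≈ -3954.5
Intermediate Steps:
a(p) = 3/22 - p/22 (a(p) = (-3 + p)/(-27 + 5) = (-3 + p)/(-22) = (-3 + p)*(-1/22) = 3/22 - p/22)
l = 145/22 (l = 7 - (3/22 - 1/22*(-6)) = 7 - (3/22 + 3/11) = 7 - 1*9/22 = 7 - 9/22 = 145/22 ≈ 6.5909)
(l*(9 - 1*15))*100 = (145*(9 - 1*15)/22)*100 = (145*(9 - 15)/22)*100 = ((145/22)*(-6))*100 = -435/11*100 = -43500/11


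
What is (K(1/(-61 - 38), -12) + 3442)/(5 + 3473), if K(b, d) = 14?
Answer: 1728/1739 ≈ 0.99367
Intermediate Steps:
(K(1/(-61 - 38), -12) + 3442)/(5 + 3473) = (14 + 3442)/(5 + 3473) = 3456/3478 = 3456*(1/3478) = 1728/1739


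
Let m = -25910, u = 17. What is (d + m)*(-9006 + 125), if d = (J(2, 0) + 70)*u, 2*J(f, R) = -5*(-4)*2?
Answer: 216518780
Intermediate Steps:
J(f, R) = 20 (J(f, R) = (-5*(-4)*2)/2 = (20*2)/2 = (1/2)*40 = 20)
d = 1530 (d = (20 + 70)*17 = 90*17 = 1530)
(d + m)*(-9006 + 125) = (1530 - 25910)*(-9006 + 125) = -24380*(-8881) = 216518780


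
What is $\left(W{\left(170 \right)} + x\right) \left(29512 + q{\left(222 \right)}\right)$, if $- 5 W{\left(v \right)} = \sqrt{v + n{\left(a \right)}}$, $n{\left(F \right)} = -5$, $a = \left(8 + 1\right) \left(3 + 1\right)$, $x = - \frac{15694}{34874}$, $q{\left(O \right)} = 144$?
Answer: $- \frac{33244376}{2491} - \frac{29656 \sqrt{165}}{5} \approx -89534.0$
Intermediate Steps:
$x = - \frac{1121}{2491}$ ($x = \left(-15694\right) \frac{1}{34874} = - \frac{1121}{2491} \approx -0.45002$)
$a = 36$ ($a = 9 \cdot 4 = 36$)
$W{\left(v \right)} = - \frac{\sqrt{-5 + v}}{5}$ ($W{\left(v \right)} = - \frac{\sqrt{v - 5}}{5} = - \frac{\sqrt{-5 + v}}{5}$)
$\left(W{\left(170 \right)} + x\right) \left(29512 + q{\left(222 \right)}\right) = \left(- \frac{\sqrt{-5 + 170}}{5} - \frac{1121}{2491}\right) \left(29512 + 144\right) = \left(- \frac{\sqrt{165}}{5} - \frac{1121}{2491}\right) 29656 = \left(- \frac{1121}{2491} - \frac{\sqrt{165}}{5}\right) 29656 = - \frac{33244376}{2491} - \frac{29656 \sqrt{165}}{5}$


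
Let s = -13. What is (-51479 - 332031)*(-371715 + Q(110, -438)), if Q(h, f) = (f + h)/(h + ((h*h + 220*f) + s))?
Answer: 11997975821211670/84163 ≈ 1.4256e+11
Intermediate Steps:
Q(h, f) = (f + h)/(-13 + h + h² + 220*f) (Q(h, f) = (f + h)/(h + ((h*h + 220*f) - 13)) = (f + h)/(h + ((h² + 220*f) - 13)) = (f + h)/(h + (-13 + h² + 220*f)) = (f + h)/(-13 + h + h² + 220*f))
(-51479 - 332031)*(-371715 + Q(110, -438)) = (-51479 - 332031)*(-371715 + (-438 + 110)/(-13 + 110 + 110² + 220*(-438))) = -383510*(-371715 - 328/(-13 + 110 + 12100 - 96360)) = -383510*(-371715 - 328/(-84163)) = -383510*(-371715 - 1/84163*(-328)) = -383510*(-371715 + 328/84163) = -383510*(-31284649217/84163) = 11997975821211670/84163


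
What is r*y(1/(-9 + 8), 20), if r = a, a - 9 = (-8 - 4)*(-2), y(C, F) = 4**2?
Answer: 528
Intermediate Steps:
y(C, F) = 16
a = 33 (a = 9 + (-8 - 4)*(-2) = 9 - 12*(-2) = 9 + 24 = 33)
r = 33
r*y(1/(-9 + 8), 20) = 33*16 = 528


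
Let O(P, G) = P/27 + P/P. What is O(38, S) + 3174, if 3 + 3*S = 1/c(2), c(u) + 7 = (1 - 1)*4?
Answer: 85763/27 ≈ 3176.4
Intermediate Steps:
c(u) = -7 (c(u) = -7 + (1 - 1)*4 = -7 + 0*4 = -7 + 0 = -7)
S = -22/21 (S = -1 + (1/3)/(-7) = -1 + (1/3)*(-1/7) = -1 - 1/21 = -22/21 ≈ -1.0476)
O(P, G) = 1 + P/27 (O(P, G) = P*(1/27) + 1 = P/27 + 1 = 1 + P/27)
O(38, S) + 3174 = (1 + (1/27)*38) + 3174 = (1 + 38/27) + 3174 = 65/27 + 3174 = 85763/27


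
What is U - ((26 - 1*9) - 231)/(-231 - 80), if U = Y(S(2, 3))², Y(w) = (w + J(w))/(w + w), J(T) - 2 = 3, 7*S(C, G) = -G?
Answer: 77690/2799 ≈ 27.756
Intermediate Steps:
S(C, G) = -G/7 (S(C, G) = (-G)/7 = -G/7)
J(T) = 5 (J(T) = 2 + 3 = 5)
Y(w) = (5 + w)/(2*w) (Y(w) = (w + 5)/(w + w) = (5 + w)/((2*w)) = (5 + w)*(1/(2*w)) = (5 + w)/(2*w))
U = 256/9 (U = ((5 - ⅐*3)/(2*((-⅐*3))))² = ((5 - 3/7)/(2*(-3/7)))² = ((½)*(-7/3)*(32/7))² = (-16/3)² = 256/9 ≈ 28.444)
U - ((26 - 1*9) - 231)/(-231 - 80) = 256/9 - ((26 - 1*9) - 231)/(-231 - 80) = 256/9 - ((26 - 9) - 231)/(-311) = 256/9 - (17 - 231)*(-1)/311 = 256/9 - (-214)*(-1)/311 = 256/9 - 1*214/311 = 256/9 - 214/311 = 77690/2799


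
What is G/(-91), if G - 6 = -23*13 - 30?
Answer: 323/91 ≈ 3.5494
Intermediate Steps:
G = -323 (G = 6 + (-23*13 - 30) = 6 + (-299 - 30) = 6 - 329 = -323)
G/(-91) = -323/(-91) = -323*(-1/91) = 323/91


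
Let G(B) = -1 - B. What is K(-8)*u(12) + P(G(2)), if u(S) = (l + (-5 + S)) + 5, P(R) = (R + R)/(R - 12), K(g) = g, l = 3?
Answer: -598/5 ≈ -119.60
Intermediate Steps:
P(R) = 2*R/(-12 + R) (P(R) = (2*R)/(-12 + R) = 2*R/(-12 + R))
u(S) = 3 + S (u(S) = (3 + (-5 + S)) + 5 = (-2 + S) + 5 = 3 + S)
K(-8)*u(12) + P(G(2)) = -8*(3 + 12) + 2*(-1 - 1*2)/(-12 + (-1 - 1*2)) = -8*15 + 2*(-1 - 2)/(-12 + (-1 - 2)) = -120 + 2*(-3)/(-12 - 3) = -120 + 2*(-3)/(-15) = -120 + 2*(-3)*(-1/15) = -120 + ⅖ = -598/5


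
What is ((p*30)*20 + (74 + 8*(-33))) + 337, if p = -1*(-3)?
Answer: 1947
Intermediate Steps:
p = 3
((p*30)*20 + (74 + 8*(-33))) + 337 = ((3*30)*20 + (74 + 8*(-33))) + 337 = (90*20 + (74 - 264)) + 337 = (1800 - 190) + 337 = 1610 + 337 = 1947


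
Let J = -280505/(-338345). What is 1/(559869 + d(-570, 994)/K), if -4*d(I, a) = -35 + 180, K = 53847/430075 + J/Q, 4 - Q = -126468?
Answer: 460859341343071/257887433841847060949 ≈ 1.7871e-6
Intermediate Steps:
Q = 126472 (Q = 4 - 1*(-126468) = 4 + 126468 = 126472)
J = 56101/67669 (J = -280505*(-1/338345) = 56101/67669 ≈ 0.82905)
K = 460859341343071/3680682387772600 (K = 53847/430075 + (56101/67669)/126472 = 53847*(1/430075) + (56101/67669)*(1/126472) = 53847/430075 + 56101/8558233768 = 460859341343071/3680682387772600 ≈ 0.12521)
d(I, a) = -145/4 (d(I, a) = -(-35 + 180)/4 = -¼*145 = -145/4)
1/(559869 + d(-570, 994)/K) = 1/(559869 - 145/(4*460859341343071/3680682387772600)) = 1/(559869 - 145/4*3680682387772600/460859341343071) = 1/(559869 - 133424736556756750/460859341343071) = 1/(257887433841847060949/460859341343071) = 460859341343071/257887433841847060949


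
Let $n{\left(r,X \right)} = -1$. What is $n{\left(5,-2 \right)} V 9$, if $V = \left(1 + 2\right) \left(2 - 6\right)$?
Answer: $108$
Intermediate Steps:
$V = -12$ ($V = 3 \left(2 - 6\right) = 3 \left(-4\right) = -12$)
$n{\left(5,-2 \right)} V 9 = \left(-1\right) \left(-12\right) 9 = 12 \cdot 9 = 108$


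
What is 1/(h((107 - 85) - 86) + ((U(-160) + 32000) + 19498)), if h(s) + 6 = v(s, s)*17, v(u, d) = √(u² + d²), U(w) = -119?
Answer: 51373/2636817641 - 1088*√2/2636817641 ≈ 1.8899e-5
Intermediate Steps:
v(u, d) = √(d² + u²)
h(s) = -6 + 17*√2*√(s²) (h(s) = -6 + √(s² + s²)*17 = -6 + √(2*s²)*17 = -6 + (√2*√(s²))*17 = -6 + 17*√2*√(s²))
1/(h((107 - 85) - 86) + ((U(-160) + 32000) + 19498)) = 1/((-6 + 17*√2*√(((107 - 85) - 86)²)) + ((-119 + 32000) + 19498)) = 1/((-6 + 17*√2*√((22 - 86)²)) + (31881 + 19498)) = 1/((-6 + 17*√2*√((-64)²)) + 51379) = 1/((-6 + 17*√2*√4096) + 51379) = 1/((-6 + 17*√2*64) + 51379) = 1/((-6 + 1088*√2) + 51379) = 1/(51373 + 1088*√2)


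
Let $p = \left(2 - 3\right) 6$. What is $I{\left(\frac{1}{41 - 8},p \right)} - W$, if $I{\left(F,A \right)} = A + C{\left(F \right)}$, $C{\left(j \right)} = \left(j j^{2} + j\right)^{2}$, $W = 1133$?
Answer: $- \frac{1470980828591}{1291467969} \approx -1139.0$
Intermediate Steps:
$p = -6$ ($p = \left(-1\right) 6 = -6$)
$C{\left(j \right)} = \left(j + j^{3}\right)^{2}$ ($C{\left(j \right)} = \left(j^{3} + j\right)^{2} = \left(j + j^{3}\right)^{2}$)
$I{\left(F,A \right)} = A + F^{2} \left(1 + F^{2}\right)^{2}$
$I{\left(\frac{1}{41 - 8},p \right)} - W = \left(-6 + \left(\frac{1}{41 - 8}\right)^{2} \left(1 + \left(\frac{1}{41 - 8}\right)^{2}\right)^{2}\right) - 1133 = \left(-6 + \left(\frac{1}{33}\right)^{2} \left(1 + \left(\frac{1}{33}\right)^{2}\right)^{2}\right) - 1133 = \left(-6 + \frac{\left(1 + \left(\frac{1}{33}\right)^{2}\right)^{2}}{1089}\right) - 1133 = \left(-6 + \frac{\left(1 + \frac{1}{1089}\right)^{2}}{1089}\right) - 1133 = \left(-6 + \frac{\left(\frac{1090}{1089}\right)^{2}}{1089}\right) - 1133 = \left(-6 + \frac{1}{1089} \cdot \frac{1188100}{1185921}\right) - 1133 = \left(-6 + \frac{1188100}{1291467969}\right) - 1133 = - \frac{7747619714}{1291467969} - 1133 = - \frac{1470980828591}{1291467969}$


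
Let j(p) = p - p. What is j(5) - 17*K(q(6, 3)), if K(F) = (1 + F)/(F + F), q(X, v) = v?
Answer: -34/3 ≈ -11.333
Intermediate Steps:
j(p) = 0
K(F) = (1 + F)/(2*F) (K(F) = (1 + F)/((2*F)) = (1 + F)*(1/(2*F)) = (1 + F)/(2*F))
j(5) - 17*K(q(6, 3)) = 0 - 17*(1 + 3)/(2*3) = 0 - 17*4/(2*3) = 0 - 17*2/3 = 0 - 34/3 = -34/3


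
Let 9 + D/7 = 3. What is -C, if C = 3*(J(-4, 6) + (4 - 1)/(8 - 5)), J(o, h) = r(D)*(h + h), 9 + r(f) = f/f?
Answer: 285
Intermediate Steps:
D = -42 (D = -63 + 7*3 = -63 + 21 = -42)
r(f) = -8 (r(f) = -9 + f/f = -9 + 1 = -8)
J(o, h) = -16*h (J(o, h) = -8*(h + h) = -16*h)
C = -285 (C = 3*(-16*6 + (4 - 1)/(8 - 5)) = 3*(-96 + 3/3) = 3*(-96 + 3*(⅓)) = 3*(-96 + 1) = 3*(-95) = -285)
-C = -1*(-285) = 285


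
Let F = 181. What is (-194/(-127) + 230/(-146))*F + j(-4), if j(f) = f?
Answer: -117267/9271 ≈ -12.649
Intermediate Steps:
(-194/(-127) + 230/(-146))*F + j(-4) = (-194/(-127) + 230/(-146))*181 - 4 = (-194*(-1/127) + 230*(-1/146))*181 - 4 = (194/127 - 115/73)*181 - 4 = -443/9271*181 - 4 = -80183/9271 - 4 = -117267/9271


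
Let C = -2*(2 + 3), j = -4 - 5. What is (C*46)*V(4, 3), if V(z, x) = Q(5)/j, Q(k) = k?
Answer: 2300/9 ≈ 255.56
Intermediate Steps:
j = -9
V(z, x) = -5/9 (V(z, x) = 5/(-9) = 5*(-⅑) = -5/9)
C = -10 (C = -2*5 = -10)
(C*46)*V(4, 3) = -10*46*(-5/9) = -460*(-5/9) = 2300/9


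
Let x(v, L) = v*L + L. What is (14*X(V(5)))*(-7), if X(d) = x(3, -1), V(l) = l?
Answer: 392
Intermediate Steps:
x(v, L) = L + L*v (x(v, L) = L*v + L = L + L*v)
X(d) = -4 (X(d) = -(1 + 3) = -1*4 = -4)
(14*X(V(5)))*(-7) = (14*(-4))*(-7) = -56*(-7) = 392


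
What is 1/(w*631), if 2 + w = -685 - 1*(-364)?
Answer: -1/203813 ≈ -4.9065e-6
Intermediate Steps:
w = -323 (w = -2 + (-685 - 1*(-364)) = -2 + (-685 + 364) = -2 - 321 = -323)
1/(w*631) = 1/(-323*631) = 1/(-203813) = -1/203813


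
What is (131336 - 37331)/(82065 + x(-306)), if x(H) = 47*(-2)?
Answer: 94005/81971 ≈ 1.1468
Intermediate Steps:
x(H) = -94
(131336 - 37331)/(82065 + x(-306)) = (131336 - 37331)/(82065 - 94) = 94005/81971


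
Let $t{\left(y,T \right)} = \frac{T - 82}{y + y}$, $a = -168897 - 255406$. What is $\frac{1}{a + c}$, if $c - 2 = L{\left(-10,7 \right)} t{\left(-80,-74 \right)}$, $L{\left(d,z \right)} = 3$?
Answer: $- \frac{40}{16971923} \approx -2.3568 \cdot 10^{-6}$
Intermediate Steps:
$a = -424303$ ($a = -168897 - 255406 = -424303$)
$t{\left(y,T \right)} = \frac{-82 + T}{2 y}$
$c = \frac{197}{40}$ ($c = 2 + 3 \frac{-82 - 74}{2 \left(-80\right)} = 2 + 3 \cdot \frac{1}{2} \left(- \frac{1}{80}\right) \left(-156\right) = 2 + 3 \cdot \frac{39}{40} = 2 + \frac{117}{40} = \frac{197}{40} \approx 4.925$)
$\frac{1}{a + c} = \frac{1}{-424303 + \frac{197}{40}} = \frac{1}{- \frac{16971923}{40}} = - \frac{40}{16971923}$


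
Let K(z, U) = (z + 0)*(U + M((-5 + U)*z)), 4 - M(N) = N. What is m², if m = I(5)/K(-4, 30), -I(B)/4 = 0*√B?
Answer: 0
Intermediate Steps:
M(N) = 4 - N
K(z, U) = z*(4 + U - z*(-5 + U)) (K(z, U) = (z + 0)*(U + (4 - (-5 + U)*z)) = z*(U + (4 - z*(-5 + U))) = z*(4 + U - z*(-5 + U)))
I(B) = 0 (I(B) = -0*√B = -4*0 = 0)
m = 0 (m = 0/((-4*(4 + 30 - 1*(-4)*(-5 + 30)))) = 0/((-4*(4 + 30 - 1*(-4)*25))) = 0/((-4*(4 + 30 + 100))) = 0/((-4*134)) = 0/(-536) = 0*(-1/536) = 0)
m² = 0² = 0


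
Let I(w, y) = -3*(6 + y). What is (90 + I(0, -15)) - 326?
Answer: -209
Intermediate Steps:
I(w, y) = -18 - 3*y
(90 + I(0, -15)) - 326 = (90 + (-18 - 3*(-15))) - 326 = (90 + (-18 + 45)) - 326 = (90 + 27) - 326 = 117 - 326 = -209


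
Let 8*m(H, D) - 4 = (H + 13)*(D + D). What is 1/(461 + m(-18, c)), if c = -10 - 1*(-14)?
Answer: 2/913 ≈ 0.0021906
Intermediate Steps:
c = 4 (c = -10 + 14 = 4)
m(H, D) = 1/2 + D*(13 + H)/4 (m(H, D) = 1/2 + ((H + 13)*(D + D))/8 = 1/2 + ((13 + H)*(2*D))/8 = 1/2 + (2*D*(13 + H))/8 = 1/2 + D*(13 + H)/4)
1/(461 + m(-18, c)) = 1/(461 + (1/2 + (13/4)*4 + (1/4)*4*(-18))) = 1/(461 + (1/2 + 13 - 18)) = 1/(461 - 9/2) = 1/(913/2) = 2/913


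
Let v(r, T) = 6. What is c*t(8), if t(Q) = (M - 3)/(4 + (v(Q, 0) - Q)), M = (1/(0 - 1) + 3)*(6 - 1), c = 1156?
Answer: 4046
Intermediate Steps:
M = 10 (M = (1/(-1) + 3)*5 = (-1 + 3)*5 = 2*5 = 10)
t(Q) = 7/(10 - Q) (t(Q) = (10 - 3)/(4 + (6 - Q)) = 7/(10 - Q))
c*t(8) = 1156*(7/(10 - 1*8)) = 1156*(7/(10 - 8)) = 1156*(7/2) = 4046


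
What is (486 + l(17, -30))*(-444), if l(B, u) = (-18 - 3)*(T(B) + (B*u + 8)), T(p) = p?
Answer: -4737924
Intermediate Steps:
l(B, u) = -168 - 21*B - 21*B*u (l(B, u) = (-18 - 3)*(B + (B*u + 8)) = -21*(B + (8 + B*u)) = -21*(8 + B + B*u) = -168 - 21*B - 21*B*u)
(486 + l(17, -30))*(-444) = (486 + (-168 - 21*17 - 21*17*(-30)))*(-444) = (486 + (-168 - 357 + 10710))*(-444) = (486 + 10185)*(-444) = 10671*(-444) = -4737924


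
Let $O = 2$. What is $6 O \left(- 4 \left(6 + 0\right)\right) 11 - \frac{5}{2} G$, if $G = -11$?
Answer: $-87120$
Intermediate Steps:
$6 O \left(- 4 \left(6 + 0\right)\right) 11 - \frac{5}{2} G = 6 \cdot 2 \left(- 4 \left(6 + 0\right)\right) 11 - \frac{5}{2} \left(-11\right) = 12 \left(\left(-4\right) 6\right) 11 \left(-5\right) \frac{1}{2} \left(-11\right) = 12 \left(-24\right) 11 \left(\left(- \frac{5}{2}\right) \left(-11\right)\right) = \left(-288\right) 11 \cdot \frac{55}{2} = \left(-3168\right) \frac{55}{2} = -87120$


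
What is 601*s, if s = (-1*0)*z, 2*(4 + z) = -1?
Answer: 0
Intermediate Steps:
z = -9/2 (z = -4 + (½)*(-1) = -4 - ½ = -9/2 ≈ -4.5000)
s = 0 (s = -1*0*(-9/2) = 0*(-9/2) = 0)
601*s = 601*0 = 0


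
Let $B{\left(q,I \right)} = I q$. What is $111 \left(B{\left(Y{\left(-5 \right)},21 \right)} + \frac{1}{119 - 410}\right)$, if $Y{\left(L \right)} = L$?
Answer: $- \frac{1130572}{97} \approx -11655.0$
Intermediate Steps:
$111 \left(B{\left(Y{\left(-5 \right)},21 \right)} + \frac{1}{119 - 410}\right) = 111 \left(21 \left(-5\right) + \frac{1}{119 - 410}\right) = 111 \left(-105 + \frac{1}{-291}\right) = 111 \left(-105 - \frac{1}{291}\right) = 111 \left(- \frac{30556}{291}\right) = - \frac{1130572}{97}$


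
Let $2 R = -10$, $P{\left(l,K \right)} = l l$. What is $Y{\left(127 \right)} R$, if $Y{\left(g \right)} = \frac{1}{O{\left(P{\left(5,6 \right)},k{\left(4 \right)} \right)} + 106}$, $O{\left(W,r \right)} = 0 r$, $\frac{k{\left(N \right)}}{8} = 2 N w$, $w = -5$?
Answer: $- \frac{5}{106} \approx -0.04717$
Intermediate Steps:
$P{\left(l,K \right)} = l^{2}$
$k{\left(N \right)} = - 80 N$ ($k{\left(N \right)} = 8 \cdot 2 N \left(-5\right) = 8 \left(- 10 N\right) = - 80 N$)
$O{\left(W,r \right)} = 0$
$R = -5$ ($R = \frac{1}{2} \left(-10\right) = -5$)
$Y{\left(g \right)} = \frac{1}{106}$ ($Y{\left(g \right)} = \frac{1}{0 + 106} = \frac{1}{106}$)
$Y{\left(127 \right)} R = \frac{1}{106} \left(-5\right) = - \frac{5}{106}$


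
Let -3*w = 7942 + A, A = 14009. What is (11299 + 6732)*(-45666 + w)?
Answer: -955336473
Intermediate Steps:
w = -7317 (w = -(7942 + 14009)/3 = -⅓*21951 = -7317)
(11299 + 6732)*(-45666 + w) = (11299 + 6732)*(-45666 - 7317) = 18031*(-52983) = -955336473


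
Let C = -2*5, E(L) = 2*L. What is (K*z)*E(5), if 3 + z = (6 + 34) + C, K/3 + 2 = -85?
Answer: -70470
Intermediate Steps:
C = -10
K = -261 (K = -6 + 3*(-85) = -6 - 255 = -261)
z = 27 (z = -3 + ((6 + 34) - 10) = -3 + (40 - 10) = -3 + 30 = 27)
(K*z)*E(5) = (-261*27)*(2*5) = -7047*10 = -70470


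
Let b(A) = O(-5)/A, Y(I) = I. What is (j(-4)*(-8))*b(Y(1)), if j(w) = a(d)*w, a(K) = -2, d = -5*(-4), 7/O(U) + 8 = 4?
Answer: 112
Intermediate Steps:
O(U) = -7/4 (O(U) = 7/(-8 + 4) = 7/(-4) = 7*(-1/4) = -7/4)
d = 20
j(w) = -2*w
b(A) = -7/(4*A)
(j(-4)*(-8))*b(Y(1)) = (-2*(-4)*(-8))*(-7/4/1) = (8*(-8))*(-7/4*1) = -64*(-7/4) = 112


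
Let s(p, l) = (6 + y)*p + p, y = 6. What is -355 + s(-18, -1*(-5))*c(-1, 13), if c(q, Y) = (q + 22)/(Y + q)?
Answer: -1529/2 ≈ -764.50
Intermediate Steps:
c(q, Y) = (22 + q)/(Y + q)
s(p, l) = 13*p (s(p, l) = (6 + 6)*p + p = 12*p + p = 13*p)
-355 + s(-18, -1*(-5))*c(-1, 13) = -355 + (13*(-18))*((22 - 1)/(13 - 1)) = -355 - 234*21/12 = -355 - 39*21/2 = -355 - 234*7/4 = -355 - 819/2 = -1529/2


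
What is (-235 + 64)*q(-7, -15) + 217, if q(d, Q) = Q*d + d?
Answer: -16541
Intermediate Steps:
q(d, Q) = d + Q*d
(-235 + 64)*q(-7, -15) + 217 = (-235 + 64)*(-7*(1 - 15)) + 217 = -(-1197)*(-14) + 217 = -171*98 + 217 = -16758 + 217 = -16541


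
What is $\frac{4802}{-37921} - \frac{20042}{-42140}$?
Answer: $\frac{278828201}{798995470} \approx 0.34897$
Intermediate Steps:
$\frac{4802}{-37921} - \frac{20042}{-42140} = 4802 \left(- \frac{1}{37921}\right) - - \frac{10021}{21070} = - \frac{4802}{37921} + \frac{10021}{21070} = \frac{278828201}{798995470}$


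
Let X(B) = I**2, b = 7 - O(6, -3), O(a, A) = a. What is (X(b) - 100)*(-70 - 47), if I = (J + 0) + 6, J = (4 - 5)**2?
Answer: 5967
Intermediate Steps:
J = 1 (J = (-1)**2 = 1)
I = 7 (I = (1 + 0) + 6 = 1 + 6 = 7)
b = 1 (b = 7 - 1*6 = 7 - 6 = 1)
X(B) = 49 (X(B) = 7**2 = 49)
(X(b) - 100)*(-70 - 47) = (49 - 100)*(-70 - 47) = -51*(-117) = 5967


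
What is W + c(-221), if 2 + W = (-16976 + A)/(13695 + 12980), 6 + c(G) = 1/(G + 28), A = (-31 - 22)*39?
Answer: -44888174/5148275 ≈ -8.7191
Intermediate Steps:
A = -2067 (A = -53*39 = -2067)
c(G) = -6 + 1/(28 + G) (c(G) = -6 + 1/(G + 28) = -6 + 1/(28 + G))
W = -72393/26675 (W = -2 + (-16976 - 2067)/(13695 + 12980) = -2 - 19043/26675 = -72393/26675 ≈ -2.7139)
W + c(-221) = -72393/26675 + (-167 - 6*(-221))/(28 - 221) = -72393/26675 + (-167 + 1326)/(-193) = -72393/26675 - 1/193*1159 = -72393/26675 - 1159/193 = -44888174/5148275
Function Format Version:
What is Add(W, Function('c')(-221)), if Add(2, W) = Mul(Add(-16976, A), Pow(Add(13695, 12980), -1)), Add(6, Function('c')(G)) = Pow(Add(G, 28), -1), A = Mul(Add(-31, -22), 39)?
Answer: Rational(-44888174, 5148275) ≈ -8.7191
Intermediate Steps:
A = -2067 (A = Mul(-53, 39) = -2067)
Function('c')(G) = Add(-6, Pow(Add(28, G), -1)) (Function('c')(G) = Add(-6, Pow(Add(G, 28), -1)) = Add(-6, Pow(Add(28, G), -1)))
W = Rational(-72393, 26675) (W = Add(-2, Mul(Add(-16976, -2067), Pow(Add(13695, 12980), -1))) = Add(-2, Mul(-19043, Pow(26675, -1))) = Add(-2, Mul(-19043, Rational(1, 26675))) = Add(-2, Rational(-19043, 26675)) = Rational(-72393, 26675) ≈ -2.7139)
Add(W, Function('c')(-221)) = Add(Rational(-72393, 26675), Mul(Pow(Add(28, -221), -1), Add(-167, Mul(-6, -221)))) = Add(Rational(-72393, 26675), Mul(Pow(-193, -1), Add(-167, 1326))) = Add(Rational(-72393, 26675), Mul(Rational(-1, 193), 1159)) = Add(Rational(-72393, 26675), Rational(-1159, 193)) = Rational(-44888174, 5148275)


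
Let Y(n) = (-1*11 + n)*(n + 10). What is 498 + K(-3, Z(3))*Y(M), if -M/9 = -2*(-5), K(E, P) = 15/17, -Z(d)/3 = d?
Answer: 129666/17 ≈ 7627.4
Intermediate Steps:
Z(d) = -3*d
K(E, P) = 15/17 (K(E, P) = 15*(1/17) = 15/17)
M = -90 (M = -(-18)*(-5) = -9*10 = -90)
Y(n) = (-11 + n)*(10 + n)
498 + K(-3, Z(3))*Y(M) = 498 + 15*(-110 + (-90)² - 1*(-90))/17 = 498 + 15*(-110 + 8100 + 90)/17 = 498 + (15/17)*8080 = 498 + 121200/17 = 129666/17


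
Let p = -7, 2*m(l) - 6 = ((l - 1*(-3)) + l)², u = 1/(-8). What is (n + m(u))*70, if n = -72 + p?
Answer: -80885/16 ≈ -5055.3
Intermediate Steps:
u = -⅛ ≈ -0.12500
m(l) = 3 + (3 + 2*l)²/2 (m(l) = 3 + ((l - 1*(-3)) + l)²/2 = 3 + ((l + 3) + l)²/2 = 3 + ((3 + l) + l)²/2 = 3 + (3 + 2*l)²/2)
n = -79 (n = -72 - 7 = -79)
(n + m(u))*70 = (-79 + (3 + (3 + 2*(-⅛))²/2))*70 = (-79 + (3 + (3 - ¼)²/2))*70 = (-79 + (3 + (11/4)²/2))*70 = (-79 + (3 + (½)*(121/16)))*70 = (-79 + (3 + 121/32))*70 = (-79 + 217/32)*70 = -2311/32*70 = -80885/16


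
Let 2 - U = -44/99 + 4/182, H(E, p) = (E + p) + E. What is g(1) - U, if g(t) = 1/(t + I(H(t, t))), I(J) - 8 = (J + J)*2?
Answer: -1945/819 ≈ -2.3748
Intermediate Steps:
H(E, p) = p + 2*E
I(J) = 8 + 4*J (I(J) = 8 + (J + J)*2 = 8 + (2*J)*2 = 8 + 4*J)
U = 1984/819 (U = 2 - (-44/99 + 4/182) = 2 - (-44*1/99 + 4*(1/182)) = 2 - (-4/9 + 2/91) = 2 - 1*(-346/819) = 2 + 346/819 = 1984/819 ≈ 2.4225)
g(t) = 1/(8 + 13*t) (g(t) = 1/(t + (8 + 4*(t + 2*t))) = 1/(t + (8 + 4*(3*t))) = 1/(t + (8 + 12*t)) = 1/(8 + 13*t))
g(1) - U = 1/(8 + 13*1) - 1*1984/819 = 1/(8 + 13) - 1984/819 = 1/21 - 1984/819 = -1945/819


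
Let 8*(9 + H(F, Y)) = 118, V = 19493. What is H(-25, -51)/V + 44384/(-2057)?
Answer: -3460661937/160388404 ≈ -21.577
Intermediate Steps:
H(F, Y) = 23/4 (H(F, Y) = -9 + (1/8)*118 = -9 + 59/4 = 23/4)
H(-25, -51)/V + 44384/(-2057) = (23/4)/19493 + 44384/(-2057) = (23/4)*(1/19493) + 44384*(-1/2057) = 23/77972 - 44384/2057 = -3460661937/160388404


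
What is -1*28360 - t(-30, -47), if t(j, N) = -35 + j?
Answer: -28295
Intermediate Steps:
-1*28360 - t(-30, -47) = -1*28360 - (-35 - 30) = -28360 - 1*(-65) = -28360 + 65 = -28295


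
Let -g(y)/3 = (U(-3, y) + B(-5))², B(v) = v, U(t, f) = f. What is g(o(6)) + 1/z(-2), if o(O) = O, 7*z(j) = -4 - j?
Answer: -13/2 ≈ -6.5000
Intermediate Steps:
z(j) = -4/7 - j/7 (z(j) = (-4 - j)/7 = -4/7 - j/7)
g(y) = -3*(-5 + y)² (g(y) = -3*(y - 5)² = -3*(-5 + y)²)
g(o(6)) + 1/z(-2) = -3*(-5 + 6)² + 1/(-4/7 - ⅐*(-2)) = -3*1² + 1/(-4/7 + 2/7) = -3*1 + 1/(-2/7) = -3 - 7/2 = -13/2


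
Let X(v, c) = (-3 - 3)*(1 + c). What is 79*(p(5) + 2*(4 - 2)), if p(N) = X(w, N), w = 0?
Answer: -2528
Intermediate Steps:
X(v, c) = -6 - 6*c (X(v, c) = -6*(1 + c) = -6 - 6*c)
p(N) = -6 - 6*N
79*(p(5) + 2*(4 - 2)) = 79*((-6 - 6*5) + 2*(4 - 2)) = 79*((-6 - 30) + 2*2) = 79*(-36 + 4) = 79*(-32) = -2528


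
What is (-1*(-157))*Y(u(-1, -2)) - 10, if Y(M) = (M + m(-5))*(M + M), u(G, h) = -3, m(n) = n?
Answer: 7526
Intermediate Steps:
Y(M) = 2*M*(-5 + M) (Y(M) = (M - 5)*(M + M) = (-5 + M)*(2*M) = 2*M*(-5 + M))
(-1*(-157))*Y(u(-1, -2)) - 10 = (-1*(-157))*(2*(-3)*(-5 - 3)) - 10 = 157*(2*(-3)*(-8)) - 10 = 157*48 - 10 = 7536 - 10 = 7526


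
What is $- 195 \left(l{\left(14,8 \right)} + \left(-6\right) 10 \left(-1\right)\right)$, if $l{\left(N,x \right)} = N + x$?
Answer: $-15990$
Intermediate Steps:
$- 195 \left(l{\left(14,8 \right)} + \left(-6\right) 10 \left(-1\right)\right) = - 195 \left(\left(14 + 8\right) + \left(-6\right) 10 \left(-1\right)\right) = - 195 \left(22 - -60\right) = - 195 \left(22 + 60\right) = \left(-195\right) 82 = -15990$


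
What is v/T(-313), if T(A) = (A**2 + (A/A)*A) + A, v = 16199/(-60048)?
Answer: -16199/5845252464 ≈ -2.7713e-6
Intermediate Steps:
v = -16199/60048 (v = 16199*(-1/60048) = -16199/60048 ≈ -0.26977)
T(A) = A**2 + 2*A (T(A) = (A**2 + 1*A) + A = (A**2 + A) + A = (A + A**2) + A = A**2 + 2*A)
v/T(-313) = -16199*(-1/(313*(2 - 313)))/60048 = -16199/(60048*((-313*(-311)))) = -16199/60048/97343 = -16199/60048*1/97343 = -16199/5845252464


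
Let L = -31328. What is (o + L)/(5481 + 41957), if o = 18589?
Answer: -12739/47438 ≈ -0.26854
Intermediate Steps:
(o + L)/(5481 + 41957) = (18589 - 31328)/(5481 + 41957) = -12739/47438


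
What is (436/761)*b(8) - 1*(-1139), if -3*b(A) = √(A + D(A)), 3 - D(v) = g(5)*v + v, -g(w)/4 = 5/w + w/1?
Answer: 1139 - 436*√195/2283 ≈ 1136.3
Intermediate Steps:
g(w) = -20/w - 4*w (g(w) = -4*(5/w + w/1) = -4*(5/w + w*1) = -4*(5/w + w) = -4*(w + 5/w) = -20/w - 4*w)
D(v) = 3 + 23*v (D(v) = 3 - ((-20/5 - 4*5)*v + v) = 3 - ((-20*⅕ - 20)*v + v) = 3 - ((-4 - 20)*v + v) = 3 - (-24*v + v) = 3 - (-23)*v = 3 + 23*v)
b(A) = -√(3 + 24*A)/3 (b(A) = -√(A + (3 + 23*A))/3 = -√(3 + 24*A)/3)
(436/761)*b(8) - 1*(-1139) = (436/761)*(-√(3 + 24*8)/3) - 1*(-1139) = (436*(1/761))*(-√(3 + 192)/3) + 1139 = 436*(-√195/3)/761 + 1139 = -436*√195/2283 + 1139 = 1139 - 436*√195/2283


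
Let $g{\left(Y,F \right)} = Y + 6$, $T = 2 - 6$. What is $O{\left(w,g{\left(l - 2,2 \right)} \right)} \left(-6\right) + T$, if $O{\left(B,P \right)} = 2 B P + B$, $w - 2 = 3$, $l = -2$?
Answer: $-154$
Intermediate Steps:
$T = -4$ ($T = 2 - 6 = -4$)
$w = 5$ ($w = 2 + 3 = 5$)
$g{\left(Y,F \right)} = 6 + Y$
$O{\left(B,P \right)} = B + 2 B P$ ($O{\left(B,P \right)} = 2 B P + B = B + 2 B P$)
$O{\left(w,g{\left(l - 2,2 \right)} \right)} \left(-6\right) + T = 5 \left(1 + 2 \left(6 - 4\right)\right) \left(-6\right) - 4 = 5 \left(1 + 2 \cdot 2\right) \left(-6\right) - 4 = 5 \left(1 + 4\right) \left(-6\right) - 4 = 5 \cdot 5 \left(-6\right) - 4 = 25 \left(-6\right) - 4 = -150 - 4 = -154$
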